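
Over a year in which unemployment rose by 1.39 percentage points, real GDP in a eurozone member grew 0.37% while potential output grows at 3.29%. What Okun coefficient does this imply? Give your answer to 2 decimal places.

β ≈ 2.10

Growth form: g_Y = g_Y* - β × Δu, so β = (g_Y* - g_Y)/Δu.
β = (3.29 - 0.37)/1.39 = 2.92/1.39 = 2.10.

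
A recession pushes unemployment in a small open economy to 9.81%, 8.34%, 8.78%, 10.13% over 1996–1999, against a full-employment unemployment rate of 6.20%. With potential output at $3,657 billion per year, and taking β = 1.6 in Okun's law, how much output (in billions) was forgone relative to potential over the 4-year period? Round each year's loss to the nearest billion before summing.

Year 1996: gap = -1.6 × (9.81 - 6.2) = -5.776%, loss ≈ 3657 × 5.776/100 ≈ 211.
Year 1997: gap = -1.6 × (8.34 - 6.2) = -3.424%, loss ≈ 3657 × 3.424/100 ≈ 125.
Year 1998: gap = -1.6 × (8.78 - 6.2) = -4.128%, loss ≈ 3657 × 4.128/100 ≈ 151.
Year 1999: gap = -1.6 × (10.13 - 6.2) = -6.288%, loss ≈ 3657 × 6.288/100 ≈ 230.
Total lost output = 211 + 125 + 151 + 230 = 717 billion.

$717 billion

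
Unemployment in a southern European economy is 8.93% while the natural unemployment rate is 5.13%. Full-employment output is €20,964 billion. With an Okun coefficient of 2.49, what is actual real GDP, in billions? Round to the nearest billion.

Unemployment gap = 8.93 - 5.13 = 3.8 points, so the output gap is -2.49 × 3.8 = -9.462%.
Actual GDP = 20964 × (1 - 9.462/100) = 20964 × 0.90538 ≈ 18980 billion.

€18,980 billion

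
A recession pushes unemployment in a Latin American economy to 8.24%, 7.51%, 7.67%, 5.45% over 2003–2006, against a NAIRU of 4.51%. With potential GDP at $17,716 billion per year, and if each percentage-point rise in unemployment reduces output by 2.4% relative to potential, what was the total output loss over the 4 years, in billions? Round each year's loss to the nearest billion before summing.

$4,606 billion

Year 2003: gap = -2.4 × (8.24 - 4.51) = -8.952%, loss ≈ 17716 × 8.952/100 ≈ 1586.
Year 2004: gap = -2.4 × (7.51 - 4.51) = -7.2%, loss ≈ 17716 × 7.2/100 ≈ 1276.
Year 2005: gap = -2.4 × (7.67 - 4.51) = -7.584%, loss ≈ 17716 × 7.584/100 ≈ 1344.
Year 2006: gap = -2.4 × (5.45 - 4.51) = -2.256%, loss ≈ 17716 × 2.256/100 ≈ 400.
Total lost output = 1586 + 1276 + 1344 + 400 = 4606 billion.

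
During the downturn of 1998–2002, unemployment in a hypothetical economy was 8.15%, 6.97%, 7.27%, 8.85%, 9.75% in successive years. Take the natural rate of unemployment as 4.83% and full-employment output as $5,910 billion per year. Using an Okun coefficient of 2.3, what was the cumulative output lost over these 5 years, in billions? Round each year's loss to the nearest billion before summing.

$2,289 billion

Year 1998: gap = -2.3 × (8.15 - 4.83) = -7.636%, loss ≈ 5910 × 7.636/100 ≈ 451.
Year 1999: gap = -2.3 × (6.97 - 4.83) = -4.922%, loss ≈ 5910 × 4.922/100 ≈ 291.
Year 2000: gap = -2.3 × (7.27 - 4.83) = -5.612%, loss ≈ 5910 × 5.612/100 ≈ 332.
Year 2001: gap = -2.3 × (8.85 - 4.83) = -9.246%, loss ≈ 5910 × 9.246/100 ≈ 546.
Year 2002: gap = -2.3 × (9.75 - 4.83) = -11.316%, loss ≈ 5910 × 11.316/100 ≈ 669.
Total lost output = 451 + 291 + 332 + 546 + 669 = 2289 billion.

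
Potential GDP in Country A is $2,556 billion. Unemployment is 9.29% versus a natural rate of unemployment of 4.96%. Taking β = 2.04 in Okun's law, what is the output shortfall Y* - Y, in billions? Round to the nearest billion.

Output gap = -2.04 × (9.29 - 4.96) = -2.04 × 4.33 = -8.8332%.
Actual GDP ≈ 2556 × 0.911668 ≈ 2330 billion, so the shortfall is 2556 - 2330 = 226 billion.

$226 billion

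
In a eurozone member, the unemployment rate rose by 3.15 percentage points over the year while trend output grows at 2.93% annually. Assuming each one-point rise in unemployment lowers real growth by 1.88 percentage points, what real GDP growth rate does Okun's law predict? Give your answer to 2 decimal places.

-2.99%

Growth-rate Okun's law: g_Y = g_Y* - β × Δu.
g_Y = 2.93 - 1.88 × (3.15) = 2.93 - 5.922 = -2.992%, i.e. -2.99% to 2 d.p.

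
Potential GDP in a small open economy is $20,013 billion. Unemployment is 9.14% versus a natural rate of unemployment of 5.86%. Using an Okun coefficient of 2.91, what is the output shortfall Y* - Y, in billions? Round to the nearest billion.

$1,910 billion

Output gap = -2.91 × (9.14 - 5.86) = -2.91 × 3.28 = -9.5448%.
Actual GDP ≈ 20013 × 0.904552 ≈ 18103 billion, so the shortfall is 20013 - 18103 = 1910 billion.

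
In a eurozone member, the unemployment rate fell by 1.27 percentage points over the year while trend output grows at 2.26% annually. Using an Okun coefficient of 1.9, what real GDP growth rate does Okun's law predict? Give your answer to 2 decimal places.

Growth-rate Okun's law: g_Y = g_Y* - β × Δu.
g_Y = 2.26 - 1.9 × (-1.27) = 2.26 + 2.413 = 4.673%, i.e. 4.67% to 2 d.p.

4.67%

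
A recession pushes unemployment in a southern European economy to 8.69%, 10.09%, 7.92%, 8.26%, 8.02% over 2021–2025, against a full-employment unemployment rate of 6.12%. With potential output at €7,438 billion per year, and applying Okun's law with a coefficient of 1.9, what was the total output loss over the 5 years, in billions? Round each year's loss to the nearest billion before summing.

€1,749 billion

Year 2021: gap = -1.9 × (8.69 - 6.12) = -4.883%, loss ≈ 7438 × 4.883/100 ≈ 363.
Year 2022: gap = -1.9 × (10.09 - 6.12) = -7.543%, loss ≈ 7438 × 7.543/100 ≈ 561.
Year 2023: gap = -1.9 × (7.92 - 6.12) = -3.42%, loss ≈ 7438 × 3.42/100 ≈ 254.
Year 2024: gap = -1.9 × (8.26 - 6.12) = -4.066%, loss ≈ 7438 × 4.066/100 ≈ 302.
Year 2025: gap = -1.9 × (8.02 - 6.12) = -3.61%, loss ≈ 7438 × 3.61/100 ≈ 269.
Total lost output = 363 + 561 + 254 + 302 + 269 = 1749 billion.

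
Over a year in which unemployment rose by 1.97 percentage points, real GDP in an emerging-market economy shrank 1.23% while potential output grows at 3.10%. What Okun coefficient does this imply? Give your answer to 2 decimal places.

Growth form: g_Y = g_Y* - β × Δu, so β = (g_Y* - g_Y)/Δu.
β = (3.1 + 1.23)/1.97 = 4.33/1.97 = 2.20.

β ≈ 2.20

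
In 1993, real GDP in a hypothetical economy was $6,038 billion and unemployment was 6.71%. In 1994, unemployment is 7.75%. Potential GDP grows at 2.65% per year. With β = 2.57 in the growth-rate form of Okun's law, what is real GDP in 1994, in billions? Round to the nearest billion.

$6,037 billion

Δu = 7.75 - 6.71 = 1.04 points.
Okun's law (growth form): g_Y = g_Y* - β × Δu = 2.65 - 2.57 × (1.04) = 2.65 - 2.6728 = -0.0228%.
Real GDP in the next year = 6038 × (1 - 0.0228/100) = 6038 × 0.999772 ≈ 6037 billion.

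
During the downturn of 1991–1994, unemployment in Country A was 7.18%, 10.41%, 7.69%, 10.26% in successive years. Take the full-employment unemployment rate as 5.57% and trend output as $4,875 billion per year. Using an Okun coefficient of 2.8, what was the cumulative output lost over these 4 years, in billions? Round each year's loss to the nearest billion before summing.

$1,810 billion

Year 1991: gap = -2.8 × (7.18 - 5.57) = -4.508%, loss ≈ 4875 × 4.508/100 ≈ 220.
Year 1992: gap = -2.8 × (10.41 - 5.57) = -13.552%, loss ≈ 4875 × 13.552/100 ≈ 661.
Year 1993: gap = -2.8 × (7.69 - 5.57) = -5.936%, loss ≈ 4875 × 5.936/100 ≈ 289.
Year 1994: gap = -2.8 × (10.26 - 5.57) = -13.132%, loss ≈ 4875 × 13.132/100 ≈ 640.
Total lost output = 220 + 661 + 289 + 640 = 1810 billion.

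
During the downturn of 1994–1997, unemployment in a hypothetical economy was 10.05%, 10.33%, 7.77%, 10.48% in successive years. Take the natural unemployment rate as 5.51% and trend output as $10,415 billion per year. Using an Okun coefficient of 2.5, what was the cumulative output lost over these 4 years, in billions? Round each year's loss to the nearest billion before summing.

$4,319 billion

Year 1994: gap = -2.5 × (10.05 - 5.51) = -11.35%, loss ≈ 10415 × 11.35/100 ≈ 1182.
Year 1995: gap = -2.5 × (10.33 - 5.51) = -12.05%, loss ≈ 10415 × 12.05/100 ≈ 1255.
Year 1996: gap = -2.5 × (7.77 - 5.51) = -5.65%, loss ≈ 10415 × 5.65/100 ≈ 588.
Year 1997: gap = -2.5 × (10.48 - 5.51) = -12.425%, loss ≈ 10415 × 12.425/100 ≈ 1294.
Total lost output = 1182 + 1255 + 588 + 1294 = 4319 billion.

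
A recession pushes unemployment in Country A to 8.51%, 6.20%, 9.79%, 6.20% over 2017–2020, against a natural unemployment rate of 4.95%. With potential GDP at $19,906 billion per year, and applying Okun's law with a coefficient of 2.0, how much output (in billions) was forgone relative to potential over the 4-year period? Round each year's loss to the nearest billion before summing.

$4,340 billion

Year 2017: gap = -2.0 × (8.51 - 4.95) = -7.12%, loss ≈ 19906 × 7.12/100 ≈ 1417.
Year 2018: gap = -2.0 × (6.2 - 4.95) = -2.5%, loss ≈ 19906 × 2.5/100 ≈ 498.
Year 2019: gap = -2.0 × (9.79 - 4.95) = -9.68%, loss ≈ 19906 × 9.68/100 ≈ 1927.
Year 2020: gap = -2.0 × (6.2 - 4.95) = -2.5%, loss ≈ 19906 × 2.5/100 ≈ 498.
Total lost output = 1417 + 498 + 1927 + 498 = 4340 billion.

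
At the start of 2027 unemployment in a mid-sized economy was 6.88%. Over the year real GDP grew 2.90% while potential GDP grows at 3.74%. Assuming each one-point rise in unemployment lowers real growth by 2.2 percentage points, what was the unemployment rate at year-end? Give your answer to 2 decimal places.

Growth-rate Okun's law: g_Y = g_Y* - β × Δu, so Δu = (g_Y* - g_Y)/β.
Δu = (3.74 - 2.9)/2.2 = 0.84/2.2 = 0.38 percentage points.
Year-end unemployment = 6.88 + 0.38 = 7.26%.

7.26%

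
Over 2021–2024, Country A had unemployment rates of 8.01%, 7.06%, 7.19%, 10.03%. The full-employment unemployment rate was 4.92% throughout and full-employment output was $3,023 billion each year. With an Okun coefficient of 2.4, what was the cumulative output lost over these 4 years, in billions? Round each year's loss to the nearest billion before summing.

Year 2021: gap = -2.4 × (8.01 - 4.92) = -7.416%, loss ≈ 3023 × 7.416/100 ≈ 224.
Year 2022: gap = -2.4 × (7.06 - 4.92) = -5.136%, loss ≈ 3023 × 5.136/100 ≈ 155.
Year 2023: gap = -2.4 × (7.19 - 4.92) = -5.448%, loss ≈ 3023 × 5.448/100 ≈ 165.
Year 2024: gap = -2.4 × (10.03 - 4.92) = -12.264%, loss ≈ 3023 × 12.264/100 ≈ 371.
Total lost output = 224 + 155 + 165 + 371 = 915 billion.

$915 billion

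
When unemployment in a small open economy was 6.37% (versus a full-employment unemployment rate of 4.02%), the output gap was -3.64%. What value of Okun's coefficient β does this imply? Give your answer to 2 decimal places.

Okun's law: output gap = -β × (u - u*).
-3.64 = -β × (6.37 - 4.02) = -β × 2.35, so β = 3.64/2.35 = 1.55.

β ≈ 1.55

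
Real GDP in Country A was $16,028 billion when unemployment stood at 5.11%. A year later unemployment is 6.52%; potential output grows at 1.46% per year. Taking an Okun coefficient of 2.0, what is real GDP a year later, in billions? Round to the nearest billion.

Δu = 6.52 - 5.11 = 1.41 points.
Okun's law (growth form): g_Y = g_Y* - β × Δu = 1.46 - 2.0 × (1.41) = 1.46 - 2.82 = -1.36%.
Real GDP in the next year = 16028 × (1 - 1.36/100) = 16028 × 0.9864 ≈ 15810 billion.

$15,810 billion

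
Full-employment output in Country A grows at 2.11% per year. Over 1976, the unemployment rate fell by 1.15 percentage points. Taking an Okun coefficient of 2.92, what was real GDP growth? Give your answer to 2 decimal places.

Growth-rate Okun's law: g_Y = g_Y* - β × Δu.
g_Y = 2.11 - 2.92 × (-1.15) = 2.11 + 3.358 = 5.468%, i.e. 5.47% to 2 d.p.

5.47%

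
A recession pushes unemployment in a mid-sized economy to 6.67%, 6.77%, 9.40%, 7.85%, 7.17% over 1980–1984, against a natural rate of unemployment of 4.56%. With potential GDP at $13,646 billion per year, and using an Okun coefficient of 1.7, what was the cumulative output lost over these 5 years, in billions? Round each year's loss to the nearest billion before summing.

$3,493 billion

Year 1980: gap = -1.7 × (6.67 - 4.56) = -3.587%, loss ≈ 13646 × 3.587/100 ≈ 489.
Year 1981: gap = -1.7 × (6.77 - 4.56) = -3.757%, loss ≈ 13646 × 3.757/100 ≈ 513.
Year 1982: gap = -1.7 × (9.4 - 4.56) = -8.228%, loss ≈ 13646 × 8.228/100 ≈ 1123.
Year 1983: gap = -1.7 × (7.85 - 4.56) = -5.593%, loss ≈ 13646 × 5.593/100 ≈ 763.
Year 1984: gap = -1.7 × (7.17 - 4.56) = -4.437%, loss ≈ 13646 × 4.437/100 ≈ 605.
Total lost output = 489 + 513 + 1123 + 763 + 605 = 3493 billion.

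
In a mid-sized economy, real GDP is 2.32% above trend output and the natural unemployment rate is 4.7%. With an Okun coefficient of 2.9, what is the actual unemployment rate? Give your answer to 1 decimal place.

3.9%

From Okun's law, u - u* = -(output gap)/β = -(2.32)/2.9 = -0.8 points.
So u = 4.7 - 0.8 = 3.9%.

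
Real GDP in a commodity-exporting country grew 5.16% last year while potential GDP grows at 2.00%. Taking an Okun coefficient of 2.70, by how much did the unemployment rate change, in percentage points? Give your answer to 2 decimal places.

Growth-rate Okun's law: g_Y = g_Y* - β × Δu, so Δu = (g_Y* - g_Y)/β.
Δu = (2 - 5.16)/2.70 = -3.16/2.70 = -1.17 percentage points.

-1.17 percentage points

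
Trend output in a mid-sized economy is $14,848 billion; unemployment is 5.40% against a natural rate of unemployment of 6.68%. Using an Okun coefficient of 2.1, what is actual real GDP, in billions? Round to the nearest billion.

$15,247 billion

Unemployment gap = 5.4 - 6.68 = -1.28 points, so the output gap is -2.1 × (-1.28) = 2.688%.
Actual GDP = 14848 × (1 + 2.688/100) = 14848 × 1.02688 ≈ 15247 billion.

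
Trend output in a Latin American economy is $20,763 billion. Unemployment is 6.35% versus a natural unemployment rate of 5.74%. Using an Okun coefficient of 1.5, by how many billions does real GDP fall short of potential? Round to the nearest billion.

Output gap = -1.5 × (6.35 - 5.74) = -1.5 × 0.61 = -0.915%.
Actual GDP ≈ 20763 × 0.99085 ≈ 20573 billion, so the shortfall is 20763 - 20573 = 190 billion.

$190 billion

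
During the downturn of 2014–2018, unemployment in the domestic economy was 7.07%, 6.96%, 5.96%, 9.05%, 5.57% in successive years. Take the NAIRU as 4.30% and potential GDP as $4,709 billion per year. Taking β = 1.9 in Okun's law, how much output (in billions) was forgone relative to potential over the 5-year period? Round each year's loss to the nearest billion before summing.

Year 2014: gap = -1.9 × (7.07 - 4.3) = -5.263%, loss ≈ 4709 × 5.263/100 ≈ 248.
Year 2015: gap = -1.9 × (6.96 - 4.3) = -5.054%, loss ≈ 4709 × 5.054/100 ≈ 238.
Year 2016: gap = -1.9 × (5.96 - 4.3) = -3.154%, loss ≈ 4709 × 3.154/100 ≈ 149.
Year 2017: gap = -1.9 × (9.05 - 4.3) = -9.025%, loss ≈ 4709 × 9.025/100 ≈ 425.
Year 2018: gap = -1.9 × (5.57 - 4.3) = -2.413%, loss ≈ 4709 × 2.413/100 ≈ 114.
Total lost output = 248 + 238 + 149 + 425 + 114 = 1174 billion.

$1,174 billion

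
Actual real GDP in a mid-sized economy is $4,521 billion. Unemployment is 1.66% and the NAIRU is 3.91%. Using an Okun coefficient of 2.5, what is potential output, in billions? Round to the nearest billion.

Unemployment gap = 1.66 - 3.91 = -2.25 points, so output gap = -2.5 × (-2.25) = 5.625%.
Since Y = Y* × (1 + gap/100), Y* = 4521/1.05625 ≈ 4280 billion.

$4,280 billion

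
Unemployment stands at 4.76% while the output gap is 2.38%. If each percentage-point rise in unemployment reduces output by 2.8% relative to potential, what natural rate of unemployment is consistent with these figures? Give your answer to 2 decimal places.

5.61%

From Okun's law, u - u* = -(output gap)/β = -(2.38)/2.8 = -0.85 points.
So u* = 4.76 + 0.85 = 5.61%.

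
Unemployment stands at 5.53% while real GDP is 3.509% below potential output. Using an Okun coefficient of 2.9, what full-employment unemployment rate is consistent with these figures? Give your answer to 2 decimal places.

From Okun's law, u - u* = -(output gap)/β = -(-3.509)/2.9 = 1.21 points.
So u* = 5.53 - 1.21 = 4.32%.

4.32%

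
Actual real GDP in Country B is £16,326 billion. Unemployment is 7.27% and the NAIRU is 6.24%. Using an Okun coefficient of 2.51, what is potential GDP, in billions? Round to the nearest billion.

Unemployment gap = 7.27 - 6.24 = 1.03 points, so output gap = -2.51 × 1.03 = -2.5853%.
Since Y = Y* × (1 + gap/100), Y* = 16326/0.974147 ≈ 16759 billion.

£16,759 billion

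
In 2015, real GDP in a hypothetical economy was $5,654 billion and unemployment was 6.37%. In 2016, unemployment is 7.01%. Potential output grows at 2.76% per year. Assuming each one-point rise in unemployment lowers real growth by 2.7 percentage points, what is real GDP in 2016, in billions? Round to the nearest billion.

$5,712 billion

Δu = 7.01 - 6.37 = 0.64 points.
Okun's law (growth form): g_Y = g_Y* - β × Δu = 2.76 - 2.7 × (0.64) = 2.76 - 1.728 = 1.032%.
Real GDP in the next year = 5654 × (1 + 1.032/100) = 5654 × 1.01032 ≈ 5712 billion.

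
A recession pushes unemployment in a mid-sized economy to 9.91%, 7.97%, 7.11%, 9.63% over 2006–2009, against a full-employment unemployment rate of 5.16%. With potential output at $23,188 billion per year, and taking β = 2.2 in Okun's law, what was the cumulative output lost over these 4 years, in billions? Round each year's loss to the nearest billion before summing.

Year 2006: gap = -2.2 × (9.91 - 5.16) = -10.45%, loss ≈ 23188 × 10.45/100 ≈ 2423.
Year 2007: gap = -2.2 × (7.97 - 5.16) = -6.182%, loss ≈ 23188 × 6.182/100 ≈ 1433.
Year 2008: gap = -2.2 × (7.11 - 5.16) = -4.29%, loss ≈ 23188 × 4.29/100 ≈ 995.
Year 2009: gap = -2.2 × (9.63 - 5.16) = -9.834%, loss ≈ 23188 × 9.834/100 ≈ 2280.
Total lost output = 2423 + 1433 + 995 + 2280 = 7131 billion.

$7,131 billion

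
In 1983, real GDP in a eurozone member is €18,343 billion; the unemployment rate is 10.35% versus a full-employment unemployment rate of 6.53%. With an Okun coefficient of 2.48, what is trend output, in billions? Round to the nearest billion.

€20,263 billion

Unemployment gap = 10.35 - 6.53 = 3.82 points, so output gap = -2.48 × 3.82 = -9.4736%.
Since Y = Y* × (1 + gap/100), Y* = 18343/0.905264 ≈ 20263 billion.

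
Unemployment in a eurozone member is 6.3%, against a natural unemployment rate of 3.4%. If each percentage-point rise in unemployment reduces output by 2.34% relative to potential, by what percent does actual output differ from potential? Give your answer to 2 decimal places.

The unemployment gap is 6.3 - 3.4 = 2.9 percentage points.
Okun's law gives an output gap of -2.34 × 2.9 = -6.786%, i.e. 6.79% below potential.

-6.79%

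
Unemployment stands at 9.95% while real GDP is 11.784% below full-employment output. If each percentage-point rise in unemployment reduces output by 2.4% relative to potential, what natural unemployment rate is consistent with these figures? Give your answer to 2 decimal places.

From Okun's law, u - u* = -(output gap)/β = -(-11.784)/2.4 = 4.91 points.
So u* = 9.95 - 4.91 = 5.04%.

5.04%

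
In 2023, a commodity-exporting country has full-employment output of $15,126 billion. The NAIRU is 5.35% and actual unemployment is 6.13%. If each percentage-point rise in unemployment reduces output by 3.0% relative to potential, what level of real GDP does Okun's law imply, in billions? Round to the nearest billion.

$14,772 billion

Unemployment gap = 6.13 - 5.35 = 0.78 points, so the output gap is -3 × 0.78 = -2.34%.
Actual GDP = 15126 × (1 - 2.34/100) = 15126 × 0.9766 ≈ 14772 billion.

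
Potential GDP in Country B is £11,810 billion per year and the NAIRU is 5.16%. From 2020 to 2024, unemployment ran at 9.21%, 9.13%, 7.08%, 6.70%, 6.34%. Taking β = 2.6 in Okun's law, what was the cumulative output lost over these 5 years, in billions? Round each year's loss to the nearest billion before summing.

£3,888 billion

Year 2020: gap = -2.6 × (9.21 - 5.16) = -10.53%, loss ≈ 11810 × 10.53/100 ≈ 1244.
Year 2021: gap = -2.6 × (9.13 - 5.16) = -10.322%, loss ≈ 11810 × 10.322/100 ≈ 1219.
Year 2022: gap = -2.6 × (7.08 - 5.16) = -4.992%, loss ≈ 11810 × 4.992/100 ≈ 590.
Year 2023: gap = -2.6 × (6.7 - 5.16) = -4.004%, loss ≈ 11810 × 4.004/100 ≈ 473.
Year 2024: gap = -2.6 × (6.34 - 5.16) = -3.068%, loss ≈ 11810 × 3.068/100 ≈ 362.
Total lost output = 1244 + 1219 + 590 + 473 + 362 = 3888 billion.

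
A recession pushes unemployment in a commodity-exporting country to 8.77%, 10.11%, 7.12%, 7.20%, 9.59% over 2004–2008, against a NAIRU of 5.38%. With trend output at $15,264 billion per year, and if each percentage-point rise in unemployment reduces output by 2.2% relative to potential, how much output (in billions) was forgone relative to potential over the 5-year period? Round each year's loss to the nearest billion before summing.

$5,335 billion

Year 2004: gap = -2.2 × (8.77 - 5.38) = -7.458%, loss ≈ 15264 × 7.458/100 ≈ 1138.
Year 2005: gap = -2.2 × (10.11 - 5.38) = -10.406%, loss ≈ 15264 × 10.406/100 ≈ 1588.
Year 2006: gap = -2.2 × (7.12 - 5.38) = -3.828%, loss ≈ 15264 × 3.828/100 ≈ 584.
Year 2007: gap = -2.2 × (7.2 - 5.38) = -4.004%, loss ≈ 15264 × 4.004/100 ≈ 611.
Year 2008: gap = -2.2 × (9.59 - 5.38) = -9.262%, loss ≈ 15264 × 9.262/100 ≈ 1414.
Total lost output = 1138 + 1588 + 584 + 611 + 1414 = 5335 billion.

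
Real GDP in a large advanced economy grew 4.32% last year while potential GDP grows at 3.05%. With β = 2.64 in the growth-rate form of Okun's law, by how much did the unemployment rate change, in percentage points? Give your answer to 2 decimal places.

Growth-rate Okun's law: g_Y = g_Y* - β × Δu, so Δu = (g_Y* - g_Y)/β.
Δu = (3.05 - 4.32)/2.64 = -1.27/2.64 = -0.48 percentage points.

-0.48 percentage points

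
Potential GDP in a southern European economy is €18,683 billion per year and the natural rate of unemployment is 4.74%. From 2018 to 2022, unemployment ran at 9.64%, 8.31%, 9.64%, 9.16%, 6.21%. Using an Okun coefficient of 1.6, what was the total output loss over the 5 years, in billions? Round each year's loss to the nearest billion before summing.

€5,757 billion

Year 2018: gap = -1.6 × (9.64 - 4.74) = -7.84%, loss ≈ 18683 × 7.84/100 ≈ 1465.
Year 2019: gap = -1.6 × (8.31 - 4.74) = -5.712%, loss ≈ 18683 × 5.712/100 ≈ 1067.
Year 2020: gap = -1.6 × (9.64 - 4.74) = -7.84%, loss ≈ 18683 × 7.84/100 ≈ 1465.
Year 2021: gap = -1.6 × (9.16 - 4.74) = -7.072%, loss ≈ 18683 × 7.072/100 ≈ 1321.
Year 2022: gap = -1.6 × (6.21 - 4.74) = -2.352%, loss ≈ 18683 × 2.352/100 ≈ 439.
Total lost output = 1465 + 1067 + 1465 + 1321 + 439 = 5757 billion.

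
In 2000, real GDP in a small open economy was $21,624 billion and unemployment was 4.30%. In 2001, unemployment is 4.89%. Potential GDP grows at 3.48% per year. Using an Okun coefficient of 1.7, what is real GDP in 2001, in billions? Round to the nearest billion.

Δu = 4.89 - 4.3 = 0.59 points.
Okun's law (growth form): g_Y = g_Y* - β × Δu = 3.48 - 1.7 × (0.59) = 3.48 - 1.003 = 2.477%.
Real GDP in the next year = 21624 × (1 + 2.477/100) = 21624 × 1.02477 ≈ 22160 billion.

$22,160 billion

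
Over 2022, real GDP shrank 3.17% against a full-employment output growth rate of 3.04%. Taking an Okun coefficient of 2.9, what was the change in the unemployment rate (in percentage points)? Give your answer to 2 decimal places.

2.14 percentage points

Growth-rate Okun's law: g_Y = g_Y* - β × Δu, so Δu = (g_Y* - g_Y)/β.
Δu = (3.04 + 3.17)/2.9 = 6.21/2.9 = 2.14 percentage points.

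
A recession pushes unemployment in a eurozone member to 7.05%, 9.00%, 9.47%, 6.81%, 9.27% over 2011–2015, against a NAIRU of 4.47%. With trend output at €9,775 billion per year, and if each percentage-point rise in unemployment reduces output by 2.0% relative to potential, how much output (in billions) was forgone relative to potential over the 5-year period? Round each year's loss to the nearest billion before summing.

€3,763 billion

Year 2011: gap = -2.0 × (7.05 - 4.47) = -5.16%, loss ≈ 9775 × 5.16/100 ≈ 504.
Year 2012: gap = -2.0 × (9 - 4.47) = -9.06%, loss ≈ 9775 × 9.06/100 ≈ 886.
Year 2013: gap = -2.0 × (9.47 - 4.47) = -10%, loss ≈ 9775 × 10/100 ≈ 978.
Year 2014: gap = -2.0 × (6.81 - 4.47) = -4.68%, loss ≈ 9775 × 4.68/100 ≈ 457.
Year 2015: gap = -2.0 × (9.27 - 4.47) = -9.6%, loss ≈ 9775 × 9.6/100 ≈ 938.
Total lost output = 504 + 886 + 978 + 457 + 938 = 3763 billion.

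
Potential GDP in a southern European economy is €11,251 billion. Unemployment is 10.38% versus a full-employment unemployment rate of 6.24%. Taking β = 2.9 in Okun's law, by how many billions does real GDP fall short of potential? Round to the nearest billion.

€1,351 billion

Output gap = -2.9 × (10.38 - 6.24) = -2.9 × 4.14 = -12.006%.
Actual GDP ≈ 11251 × 0.87994 ≈ 9900 billion, so the shortfall is 11251 - 9900 = 1351 billion.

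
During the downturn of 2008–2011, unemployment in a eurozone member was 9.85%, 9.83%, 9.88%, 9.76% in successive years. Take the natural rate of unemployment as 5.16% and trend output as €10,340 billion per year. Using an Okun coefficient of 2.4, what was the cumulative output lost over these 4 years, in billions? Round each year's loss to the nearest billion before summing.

€4,636 billion

Year 2008: gap = -2.4 × (9.85 - 5.16) = -11.256%, loss ≈ 10340 × 11.256/100 ≈ 1164.
Year 2009: gap = -2.4 × (9.83 - 5.16) = -11.208%, loss ≈ 10340 × 11.208/100 ≈ 1159.
Year 2010: gap = -2.4 × (9.88 - 5.16) = -11.328%, loss ≈ 10340 × 11.328/100 ≈ 1171.
Year 2011: gap = -2.4 × (9.76 - 5.16) = -11.04%, loss ≈ 10340 × 11.04/100 ≈ 1142.
Total lost output = 1164 + 1159 + 1171 + 1142 = 4636 billion.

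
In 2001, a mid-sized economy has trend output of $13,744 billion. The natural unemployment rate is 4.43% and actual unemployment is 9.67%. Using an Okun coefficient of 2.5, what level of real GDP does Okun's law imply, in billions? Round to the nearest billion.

$11,944 billion

Unemployment gap = 9.67 - 4.43 = 5.24 points, so the output gap is -2.5 × 5.24 = -13.1%.
Actual GDP = 13744 × (1 - 13.1/100) = 13744 × 0.869 ≈ 11944 billion.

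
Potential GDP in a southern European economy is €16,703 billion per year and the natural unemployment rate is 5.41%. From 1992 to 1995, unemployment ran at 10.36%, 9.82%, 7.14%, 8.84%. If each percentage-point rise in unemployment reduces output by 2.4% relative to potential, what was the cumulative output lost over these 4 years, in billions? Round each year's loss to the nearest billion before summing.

€5,821 billion

Year 1992: gap = -2.4 × (10.36 - 5.41) = -11.88%, loss ≈ 16703 × 11.88/100 ≈ 1984.
Year 1993: gap = -2.4 × (9.82 - 5.41) = -10.584%, loss ≈ 16703 × 10.584/100 ≈ 1768.
Year 1994: gap = -2.4 × (7.14 - 5.41) = -4.152%, loss ≈ 16703 × 4.152/100 ≈ 694.
Year 1995: gap = -2.4 × (8.84 - 5.41) = -8.232%, loss ≈ 16703 × 8.232/100 ≈ 1375.
Total lost output = 1984 + 1768 + 694 + 1375 = 5821 billion.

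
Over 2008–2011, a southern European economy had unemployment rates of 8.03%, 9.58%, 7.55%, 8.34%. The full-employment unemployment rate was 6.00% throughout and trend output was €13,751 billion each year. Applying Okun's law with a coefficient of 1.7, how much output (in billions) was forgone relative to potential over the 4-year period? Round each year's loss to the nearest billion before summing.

€2,221 billion

Year 2008: gap = -1.7 × (8.03 - 6) = -3.451%, loss ≈ 13751 × 3.451/100 ≈ 475.
Year 2009: gap = -1.7 × (9.58 - 6) = -6.086%, loss ≈ 13751 × 6.086/100 ≈ 837.
Year 2010: gap = -1.7 × (7.55 - 6) = -2.635%, loss ≈ 13751 × 2.635/100 ≈ 362.
Year 2011: gap = -1.7 × (8.34 - 6) = -3.978%, loss ≈ 13751 × 3.978/100 ≈ 547.
Total lost output = 475 + 837 + 362 + 547 = 2221 billion.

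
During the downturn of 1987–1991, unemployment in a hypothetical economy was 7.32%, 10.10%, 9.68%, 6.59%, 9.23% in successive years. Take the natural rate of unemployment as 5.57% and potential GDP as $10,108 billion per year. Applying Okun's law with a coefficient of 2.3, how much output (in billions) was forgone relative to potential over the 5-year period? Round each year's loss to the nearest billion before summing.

Year 1987: gap = -2.3 × (7.32 - 5.57) = -4.025%, loss ≈ 10108 × 4.025/100 ≈ 407.
Year 1988: gap = -2.3 × (10.1 - 5.57) = -10.419%, loss ≈ 10108 × 10.419/100 ≈ 1053.
Year 1989: gap = -2.3 × (9.68 - 5.57) = -9.453%, loss ≈ 10108 × 9.453/100 ≈ 956.
Year 1990: gap = -2.3 × (6.59 - 5.57) = -2.346%, loss ≈ 10108 × 2.346/100 ≈ 237.
Year 1991: gap = -2.3 × (9.23 - 5.57) = -8.418%, loss ≈ 10108 × 8.418/100 ≈ 851.
Total lost output = 407 + 1053 + 956 + 237 + 851 = 3504 billion.

$3,504 billion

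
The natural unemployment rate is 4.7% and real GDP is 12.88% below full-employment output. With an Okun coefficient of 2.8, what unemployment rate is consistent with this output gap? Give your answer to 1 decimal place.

9.3%

From Okun's law, u - u* = -(output gap)/β = -(-12.88)/2.8 = 4.6 points.
So u = 4.7 + 4.6 = 9.3%.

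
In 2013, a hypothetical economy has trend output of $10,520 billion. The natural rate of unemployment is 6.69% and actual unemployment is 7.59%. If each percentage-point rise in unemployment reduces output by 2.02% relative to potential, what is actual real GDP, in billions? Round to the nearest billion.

$10,329 billion

Unemployment gap = 7.59 - 6.69 = 0.9 points, so the output gap is -2.02 × 0.9 = -1.818%.
Actual GDP = 10520 × (1 - 1.818/100) = 10520 × 0.98182 ≈ 10329 billion.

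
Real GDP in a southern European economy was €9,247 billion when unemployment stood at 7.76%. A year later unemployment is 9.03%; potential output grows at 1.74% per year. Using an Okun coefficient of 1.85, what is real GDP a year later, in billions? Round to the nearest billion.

€9,191 billion

Δu = 9.03 - 7.76 = 1.27 points.
Okun's law (growth form): g_Y = g_Y* - β × Δu = 1.74 - 1.85 × (1.27) = 1.74 - 2.3495 = -0.6095%.
Real GDP in the next year = 9247 × (1 - 0.6095/100) = 9247 × 0.993905 ≈ 9191 billion.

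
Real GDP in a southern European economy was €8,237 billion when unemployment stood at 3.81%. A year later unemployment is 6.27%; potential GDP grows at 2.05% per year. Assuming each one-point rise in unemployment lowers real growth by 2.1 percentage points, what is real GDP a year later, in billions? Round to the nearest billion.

Δu = 6.27 - 3.81 = 2.46 points.
Okun's law (growth form): g_Y = g_Y* - β × Δu = 2.05 - 2.1 × (2.46) = 2.05 - 5.166 = -3.116%.
Real GDP in the next year = 8237 × (1 - 3.116/100) = 8237 × 0.96884 ≈ 7980 billion.

€7,980 billion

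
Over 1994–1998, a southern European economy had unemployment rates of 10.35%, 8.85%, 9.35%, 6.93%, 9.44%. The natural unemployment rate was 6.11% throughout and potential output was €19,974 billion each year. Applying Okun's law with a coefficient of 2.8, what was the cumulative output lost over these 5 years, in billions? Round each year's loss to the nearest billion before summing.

€8,036 billion

Year 1994: gap = -2.8 × (10.35 - 6.11) = -11.872%, loss ≈ 19974 × 11.872/100 ≈ 2371.
Year 1995: gap = -2.8 × (8.85 - 6.11) = -7.672%, loss ≈ 19974 × 7.672/100 ≈ 1532.
Year 1996: gap = -2.8 × (9.35 - 6.11) = -9.072%, loss ≈ 19974 × 9.072/100 ≈ 1812.
Year 1997: gap = -2.8 × (6.93 - 6.11) = -2.296%, loss ≈ 19974 × 2.296/100 ≈ 459.
Year 1998: gap = -2.8 × (9.44 - 6.11) = -9.324%, loss ≈ 19974 × 9.324/100 ≈ 1862.
Total lost output = 2371 + 1532 + 1812 + 459 + 1862 = 8036 billion.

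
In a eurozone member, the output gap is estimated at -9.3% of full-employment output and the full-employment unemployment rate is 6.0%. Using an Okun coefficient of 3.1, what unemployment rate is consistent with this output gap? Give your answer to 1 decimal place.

From Okun's law, u - u* = -(output gap)/β = -(-9.3)/3.1 = 3 points.
So u = 6 + 3 = 9.0%.

9.0%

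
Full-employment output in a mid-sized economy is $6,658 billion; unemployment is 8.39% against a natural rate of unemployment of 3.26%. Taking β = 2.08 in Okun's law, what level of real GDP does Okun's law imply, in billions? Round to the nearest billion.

$5,948 billion

Unemployment gap = 8.39 - 3.26 = 5.13 points, so the output gap is -2.08 × 5.13 = -10.6704%.
Actual GDP = 6658 × (1 - 10.6704/100) = 6658 × 0.893296 ≈ 5948 billion.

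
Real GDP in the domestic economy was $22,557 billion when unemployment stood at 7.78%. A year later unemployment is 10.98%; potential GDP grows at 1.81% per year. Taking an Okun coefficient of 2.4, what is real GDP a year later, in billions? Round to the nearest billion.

Δu = 10.98 - 7.78 = 3.2 points.
Okun's law (growth form): g_Y = g_Y* - β × Δu = 1.81 - 2.4 × (3.20) = 1.81 - 7.68 = -5.87%.
Real GDP in the next year = 22557 × (1 - 5.87/100) = 22557 × 0.9413 ≈ 21233 billion.

$21,233 billion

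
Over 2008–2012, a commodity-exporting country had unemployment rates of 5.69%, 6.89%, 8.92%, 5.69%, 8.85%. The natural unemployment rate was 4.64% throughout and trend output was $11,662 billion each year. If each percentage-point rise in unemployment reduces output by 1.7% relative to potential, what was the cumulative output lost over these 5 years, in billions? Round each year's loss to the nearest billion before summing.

Year 2008: gap = -1.7 × (5.69 - 4.64) = -1.785%, loss ≈ 11662 × 1.785/100 ≈ 208.
Year 2009: gap = -1.7 × (6.89 - 4.64) = -3.825%, loss ≈ 11662 × 3.825/100 ≈ 446.
Year 2010: gap = -1.7 × (8.92 - 4.64) = -7.276%, loss ≈ 11662 × 7.276/100 ≈ 849.
Year 2011: gap = -1.7 × (5.69 - 4.64) = -1.785%, loss ≈ 11662 × 1.785/100 ≈ 208.
Year 2012: gap = -1.7 × (8.85 - 4.64) = -7.157%, loss ≈ 11662 × 7.157/100 ≈ 835.
Total lost output = 208 + 446 + 849 + 208 + 835 = 2546 billion.

$2,546 billion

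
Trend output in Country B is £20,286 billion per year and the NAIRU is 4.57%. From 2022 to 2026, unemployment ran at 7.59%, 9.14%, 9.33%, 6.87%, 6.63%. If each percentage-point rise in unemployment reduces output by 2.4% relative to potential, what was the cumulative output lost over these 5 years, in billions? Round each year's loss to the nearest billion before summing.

Year 2022: gap = -2.4 × (7.59 - 4.57) = -7.248%, loss ≈ 20286 × 7.248/100 ≈ 1470.
Year 2023: gap = -2.4 × (9.14 - 4.57) = -10.968%, loss ≈ 20286 × 10.968/100 ≈ 2225.
Year 2024: gap = -2.4 × (9.33 - 4.57) = -11.424%, loss ≈ 20286 × 11.424/100 ≈ 2317.
Year 2025: gap = -2.4 × (6.87 - 4.57) = -5.52%, loss ≈ 20286 × 5.52/100 ≈ 1120.
Year 2026: gap = -2.4 × (6.63 - 4.57) = -4.944%, loss ≈ 20286 × 4.944/100 ≈ 1003.
Total lost output = 1470 + 2225 + 2317 + 1120 + 1003 = 8135 billion.

£8,135 billion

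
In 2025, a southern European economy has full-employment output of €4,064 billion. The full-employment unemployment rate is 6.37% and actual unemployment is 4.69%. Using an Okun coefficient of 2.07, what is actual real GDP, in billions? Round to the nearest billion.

€4,205 billion

Unemployment gap = 4.69 - 6.37 = -1.68 points, so the output gap is -2.07 × (-1.68) = 3.4776%.
Actual GDP = 4064 × (1 + 3.4776/100) = 4064 × 1.034776 ≈ 4205 billion.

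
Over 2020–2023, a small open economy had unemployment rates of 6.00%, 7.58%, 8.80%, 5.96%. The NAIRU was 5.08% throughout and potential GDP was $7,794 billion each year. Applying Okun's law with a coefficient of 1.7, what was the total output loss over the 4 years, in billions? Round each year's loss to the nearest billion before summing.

Year 2020: gap = -1.7 × (6 - 5.08) = -1.564%, loss ≈ 7794 × 1.564/100 ≈ 122.
Year 2021: gap = -1.7 × (7.58 - 5.08) = -4.25%, loss ≈ 7794 × 4.25/100 ≈ 331.
Year 2022: gap = -1.7 × (8.8 - 5.08) = -6.324%, loss ≈ 7794 × 6.324/100 ≈ 493.
Year 2023: gap = -1.7 × (5.96 - 5.08) = -1.496%, loss ≈ 7794 × 1.496/100 ≈ 117.
Total lost output = 122 + 331 + 493 + 117 = 1063 billion.

$1,063 billion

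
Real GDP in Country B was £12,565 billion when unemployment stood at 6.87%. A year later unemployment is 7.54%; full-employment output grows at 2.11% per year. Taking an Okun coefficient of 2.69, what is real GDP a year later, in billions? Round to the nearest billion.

Δu = 7.54 - 6.87 = 0.67 points.
Okun's law (growth form): g_Y = g_Y* - β × Δu = 2.11 - 2.69 × (0.67) = 2.11 - 1.8023 = 0.3077%.
Real GDP in the next year = 12565 × (1 + 0.3077/100) = 12565 × 1.003077 ≈ 12604 billion.

£12,604 billion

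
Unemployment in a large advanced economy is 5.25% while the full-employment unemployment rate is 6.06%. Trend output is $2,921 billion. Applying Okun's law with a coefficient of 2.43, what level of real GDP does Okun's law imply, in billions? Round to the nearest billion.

Unemployment gap = 5.25 - 6.06 = -0.81 points, so the output gap is -2.43 × (-0.81) = 1.9683%.
Actual GDP = 2921 × (1 + 1.9683/100) = 2921 × 1.019683 ≈ 2978 billion.

$2,978 billion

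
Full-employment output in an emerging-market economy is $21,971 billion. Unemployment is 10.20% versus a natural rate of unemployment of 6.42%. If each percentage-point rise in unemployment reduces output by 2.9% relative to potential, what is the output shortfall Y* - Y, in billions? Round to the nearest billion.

Output gap = -2.9 × (10.2 - 6.42) = -2.9 × 3.78 = -10.962%.
Actual GDP ≈ 21971 × 0.89038 ≈ 19563 billion, so the shortfall is 21971 - 19563 = 2408 billion.

$2,408 billion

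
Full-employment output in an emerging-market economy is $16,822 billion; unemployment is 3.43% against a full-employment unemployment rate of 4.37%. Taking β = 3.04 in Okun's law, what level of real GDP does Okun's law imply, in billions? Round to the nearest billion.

$17,303 billion

Unemployment gap = 3.43 - 4.37 = -0.94 points, so the output gap is -3.04 × (-0.94) = 2.8576%.
Actual GDP = 16822 × (1 + 2.8576/100) = 16822 × 1.028576 ≈ 17303 billion.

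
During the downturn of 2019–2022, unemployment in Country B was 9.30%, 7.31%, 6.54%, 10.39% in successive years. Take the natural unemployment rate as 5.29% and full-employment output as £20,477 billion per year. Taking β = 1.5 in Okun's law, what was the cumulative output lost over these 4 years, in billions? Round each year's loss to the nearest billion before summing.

Year 2019: gap = -1.5 × (9.3 - 5.29) = -6.015%, loss ≈ 20477 × 6.015/100 ≈ 1232.
Year 2020: gap = -1.5 × (7.31 - 5.29) = -3.03%, loss ≈ 20477 × 3.03/100 ≈ 620.
Year 2021: gap = -1.5 × (6.54 - 5.29) = -1.875%, loss ≈ 20477 × 1.875/100 ≈ 384.
Year 2022: gap = -1.5 × (10.39 - 5.29) = -7.65%, loss ≈ 20477 × 7.65/100 ≈ 1566.
Total lost output = 1232 + 620 + 384 + 1566 = 3802 billion.

£3,802 billion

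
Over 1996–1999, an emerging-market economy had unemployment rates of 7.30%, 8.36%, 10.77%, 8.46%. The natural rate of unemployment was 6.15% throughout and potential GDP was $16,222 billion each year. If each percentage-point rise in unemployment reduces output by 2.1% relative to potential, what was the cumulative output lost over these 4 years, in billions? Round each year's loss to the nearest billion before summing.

Year 1996: gap = -2.1 × (7.3 - 6.15) = -2.415%, loss ≈ 16222 × 2.415/100 ≈ 392.
Year 1997: gap = -2.1 × (8.36 - 6.15) = -4.641%, loss ≈ 16222 × 4.641/100 ≈ 753.
Year 1998: gap = -2.1 × (10.77 - 6.15) = -9.702%, loss ≈ 16222 × 9.702/100 ≈ 1574.
Year 1999: gap = -2.1 × (8.46 - 6.15) = -4.851%, loss ≈ 16222 × 4.851/100 ≈ 787.
Total lost output = 392 + 753 + 1574 + 787 = 3506 billion.

$3,506 billion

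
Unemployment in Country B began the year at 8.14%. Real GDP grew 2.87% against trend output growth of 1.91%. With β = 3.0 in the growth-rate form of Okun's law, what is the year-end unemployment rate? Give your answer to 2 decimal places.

Growth-rate Okun's law: g_Y = g_Y* - β × Δu, so Δu = (g_Y* - g_Y)/β.
Δu = (1.91 - 2.87)/3.0 = -0.96/3.0 = -0.32 percentage points.
Year-end unemployment = 8.14 - 0.32 = 7.82%.

7.82%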